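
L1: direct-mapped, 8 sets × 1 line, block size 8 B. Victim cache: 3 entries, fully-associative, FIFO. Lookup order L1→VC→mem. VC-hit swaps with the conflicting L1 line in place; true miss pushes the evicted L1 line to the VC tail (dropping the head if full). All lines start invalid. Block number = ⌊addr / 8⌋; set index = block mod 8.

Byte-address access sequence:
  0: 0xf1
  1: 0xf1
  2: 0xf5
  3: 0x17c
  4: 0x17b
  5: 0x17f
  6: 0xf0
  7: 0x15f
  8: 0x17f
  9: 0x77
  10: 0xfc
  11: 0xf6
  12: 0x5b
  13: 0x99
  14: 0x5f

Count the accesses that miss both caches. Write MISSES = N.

0: 0xf1 (blk 30, set 6) → MISS  vc=[]
1: 0xf1 (blk 30, set 6) → L1-HIT  vc=[]
2: 0xf5 (blk 30, set 6) → L1-HIT  vc=[]
3: 0x17c (blk 47, set 7) → MISS  vc=[]
4: 0x17b (blk 47, set 7) → L1-HIT  vc=[]
5: 0x17f (blk 47, set 7) → L1-HIT  vc=[]
6: 0xf0 (blk 30, set 6) → L1-HIT  vc=[]
7: 0x15f (blk 43, set 3) → MISS  vc=[]
8: 0x17f (blk 47, set 7) → L1-HIT  vc=[]
9: 0x77 (blk 14, set 6) → MISS  vc=[30]
10: 0xfc (blk 31, set 7) → MISS  vc=[30, 47]
11: 0xf6 (blk 30, set 6) → VC-HIT  vc=[14, 47]
12: 0x5b (blk 11, set 3) → MISS  vc=[14, 47, 43]
13: 0x99 (blk 19, set 3) → MISS  vc=[47, 43, 11]
14: 0x5f (blk 11, set 3) → VC-HIT  vc=[47, 43, 19]

MISSES = 7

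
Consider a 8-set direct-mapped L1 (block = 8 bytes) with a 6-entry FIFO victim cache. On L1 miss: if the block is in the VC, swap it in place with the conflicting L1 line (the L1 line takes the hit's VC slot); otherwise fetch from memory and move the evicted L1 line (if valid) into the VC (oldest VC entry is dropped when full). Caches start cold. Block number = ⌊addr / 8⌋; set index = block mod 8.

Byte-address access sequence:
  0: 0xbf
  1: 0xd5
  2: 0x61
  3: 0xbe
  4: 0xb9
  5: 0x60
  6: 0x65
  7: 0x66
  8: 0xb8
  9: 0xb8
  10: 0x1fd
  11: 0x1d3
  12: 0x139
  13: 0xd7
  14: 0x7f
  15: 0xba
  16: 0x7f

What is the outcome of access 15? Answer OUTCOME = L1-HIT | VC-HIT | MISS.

OUTCOME = VC-HIT

#0 0xbf→b23/s7 MISS; vc=[]
#1 0xd5→b26/s2 MISS; vc=[]
#2 0x61→b12/s4 MISS; vc=[]
#3 0xbe→b23/s7 L1-HIT; vc=[]
#4 0xb9→b23/s7 L1-HIT; vc=[]
#5 0x60→b12/s4 L1-HIT; vc=[]
#6 0x65→b12/s4 L1-HIT; vc=[]
#7 0x66→b12/s4 L1-HIT; vc=[]
#8 0xb8→b23/s7 L1-HIT; vc=[]
#9 0xb8→b23/s7 L1-HIT; vc=[]
#10 0x1fd→b63/s7 MISS; vc=[23]
#11 0x1d3→b58/s2 MISS; vc=[23,26]
#12 0x139→b39/s7 MISS; vc=[23,26,63]
#13 0xd7→b26/s2 VC-HIT; vc=[23,58,63]
#14 0x7f→b15/s7 MISS; vc=[23,58,63,39]
#15 0xba→b23/s7 VC-HIT; vc=[15,58,63,39]
#16 0x7f→b15/s7 VC-HIT; vc=[23,58,63,39]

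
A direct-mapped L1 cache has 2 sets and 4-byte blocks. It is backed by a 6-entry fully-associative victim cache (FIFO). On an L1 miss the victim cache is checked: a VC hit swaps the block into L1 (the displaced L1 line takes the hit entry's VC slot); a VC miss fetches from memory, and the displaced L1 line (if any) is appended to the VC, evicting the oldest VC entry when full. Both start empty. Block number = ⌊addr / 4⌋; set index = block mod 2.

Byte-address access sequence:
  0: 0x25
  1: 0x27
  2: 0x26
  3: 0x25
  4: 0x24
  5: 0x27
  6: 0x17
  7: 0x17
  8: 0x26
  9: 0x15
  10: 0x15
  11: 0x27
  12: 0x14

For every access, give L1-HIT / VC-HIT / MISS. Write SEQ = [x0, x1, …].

SEQ = [MISS, L1-HIT, L1-HIT, L1-HIT, L1-HIT, L1-HIT, MISS, L1-HIT, VC-HIT, VC-HIT, L1-HIT, VC-HIT, VC-HIT]

#0 0x25→b9/s1 MISS; vc=[]
#1 0x27→b9/s1 L1-HIT; vc=[]
#2 0x26→b9/s1 L1-HIT; vc=[]
#3 0x25→b9/s1 L1-HIT; vc=[]
#4 0x24→b9/s1 L1-HIT; vc=[]
#5 0x27→b9/s1 L1-HIT; vc=[]
#6 0x17→b5/s1 MISS; vc=[9]
#7 0x17→b5/s1 L1-HIT; vc=[9]
#8 0x26→b9/s1 VC-HIT; vc=[5]
#9 0x15→b5/s1 VC-HIT; vc=[9]
#10 0x15→b5/s1 L1-HIT; vc=[9]
#11 0x27→b9/s1 VC-HIT; vc=[5]
#12 0x14→b5/s1 VC-HIT; vc=[9]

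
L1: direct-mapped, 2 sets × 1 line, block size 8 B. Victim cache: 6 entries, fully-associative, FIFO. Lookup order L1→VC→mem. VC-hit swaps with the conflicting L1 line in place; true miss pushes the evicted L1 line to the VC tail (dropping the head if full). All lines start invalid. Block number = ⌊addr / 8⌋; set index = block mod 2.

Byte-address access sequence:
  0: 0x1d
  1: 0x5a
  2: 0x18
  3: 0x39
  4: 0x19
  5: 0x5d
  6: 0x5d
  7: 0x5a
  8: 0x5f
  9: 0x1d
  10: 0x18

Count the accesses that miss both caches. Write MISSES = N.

0: 0x1d (blk 3, set 1) → MISS  vc=[]
1: 0x5a (blk 11, set 1) → MISS  vc=[3]
2: 0x18 (blk 3, set 1) → VC-HIT  vc=[11]
3: 0x39 (blk 7, set 1) → MISS  vc=[11, 3]
4: 0x19 (blk 3, set 1) → VC-HIT  vc=[11, 7]
5: 0x5d (blk 11, set 1) → VC-HIT  vc=[3, 7]
6: 0x5d (blk 11, set 1) → L1-HIT  vc=[3, 7]
7: 0x5a (blk 11, set 1) → L1-HIT  vc=[3, 7]
8: 0x5f (blk 11, set 1) → L1-HIT  vc=[3, 7]
9: 0x1d (blk 3, set 1) → VC-HIT  vc=[11, 7]
10: 0x18 (blk 3, set 1) → L1-HIT  vc=[11, 7]

MISSES = 3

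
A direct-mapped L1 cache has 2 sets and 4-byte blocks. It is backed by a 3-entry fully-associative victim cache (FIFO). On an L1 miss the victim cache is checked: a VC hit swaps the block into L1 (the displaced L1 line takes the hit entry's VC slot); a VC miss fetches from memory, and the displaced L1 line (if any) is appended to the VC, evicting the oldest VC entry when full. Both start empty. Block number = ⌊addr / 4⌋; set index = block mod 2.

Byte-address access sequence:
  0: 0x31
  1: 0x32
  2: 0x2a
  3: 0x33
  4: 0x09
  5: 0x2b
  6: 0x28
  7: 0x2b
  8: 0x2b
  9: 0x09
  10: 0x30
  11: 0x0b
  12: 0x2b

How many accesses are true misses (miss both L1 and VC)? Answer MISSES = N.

MISSES = 3

0: 0x31 (blk 12, set 0) → MISS  vc=[]
1: 0x32 (blk 12, set 0) → L1-HIT  vc=[]
2: 0x2a (blk 10, set 0) → MISS  vc=[12]
3: 0x33 (blk 12, set 0) → VC-HIT  vc=[10]
4: 0x9 (blk 2, set 0) → MISS  vc=[10, 12]
5: 0x2b (blk 10, set 0) → VC-HIT  vc=[2, 12]
6: 0x28 (blk 10, set 0) → L1-HIT  vc=[2, 12]
7: 0x2b (blk 10, set 0) → L1-HIT  vc=[2, 12]
8: 0x2b (blk 10, set 0) → L1-HIT  vc=[2, 12]
9: 0x9 (blk 2, set 0) → VC-HIT  vc=[10, 12]
10: 0x30 (blk 12, set 0) → VC-HIT  vc=[10, 2]
11: 0xb (blk 2, set 0) → VC-HIT  vc=[10, 12]
12: 0x2b (blk 10, set 0) → VC-HIT  vc=[2, 12]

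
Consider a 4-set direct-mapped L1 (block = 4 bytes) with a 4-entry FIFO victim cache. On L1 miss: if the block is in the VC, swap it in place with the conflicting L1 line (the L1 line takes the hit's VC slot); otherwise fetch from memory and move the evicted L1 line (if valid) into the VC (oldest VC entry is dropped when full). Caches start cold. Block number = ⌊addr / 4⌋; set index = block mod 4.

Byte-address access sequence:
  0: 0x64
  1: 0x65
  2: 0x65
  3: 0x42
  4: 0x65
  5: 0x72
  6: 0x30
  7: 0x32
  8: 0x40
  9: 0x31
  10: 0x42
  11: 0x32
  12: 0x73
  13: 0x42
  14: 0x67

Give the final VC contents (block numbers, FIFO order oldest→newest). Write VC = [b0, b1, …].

  [0] addr=0x64 blk=25 s=1: MISS | VC []
  [1] addr=0x65 blk=25 s=1: L1-HIT | VC []
  [2] addr=0x65 blk=25 s=1: L1-HIT | VC []
  [3] addr=0x42 blk=16 s=0: MISS | VC []
  [4] addr=0x65 blk=25 s=1: L1-HIT | VC []
  [5] addr=0x72 blk=28 s=0: MISS | VC [16]
  [6] addr=0x30 blk=12 s=0: MISS | VC [16, 28]
  [7] addr=0x32 blk=12 s=0: L1-HIT | VC [16, 28]
  [8] addr=0x40 blk=16 s=0: VC-HIT | VC [12, 28]
  [9] addr=0x31 blk=12 s=0: VC-HIT | VC [16, 28]
  [10] addr=0x42 blk=16 s=0: VC-HIT | VC [12, 28]
  [11] addr=0x32 blk=12 s=0: VC-HIT | VC [16, 28]
  [12] addr=0x73 blk=28 s=0: VC-HIT | VC [16, 12]
  [13] addr=0x42 blk=16 s=0: VC-HIT | VC [28, 12]
  [14] addr=0x67 blk=25 s=1: L1-HIT | VC [28, 12]

VC = [28, 12]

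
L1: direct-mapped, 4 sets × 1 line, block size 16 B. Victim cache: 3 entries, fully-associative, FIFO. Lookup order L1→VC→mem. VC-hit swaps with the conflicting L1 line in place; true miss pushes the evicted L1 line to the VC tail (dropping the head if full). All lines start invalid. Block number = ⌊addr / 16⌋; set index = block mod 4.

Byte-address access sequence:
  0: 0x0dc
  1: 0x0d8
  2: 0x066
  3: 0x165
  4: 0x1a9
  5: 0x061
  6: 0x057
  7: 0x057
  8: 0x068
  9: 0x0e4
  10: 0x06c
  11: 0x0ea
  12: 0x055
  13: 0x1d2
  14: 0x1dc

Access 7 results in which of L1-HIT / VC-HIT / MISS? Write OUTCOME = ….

0: 0xdc (blk 13, set 1) → MISS  vc=[]
1: 0xd8 (blk 13, set 1) → L1-HIT  vc=[]
2: 0x66 (blk 6, set 2) → MISS  vc=[]
3: 0x165 (blk 22, set 2) → MISS  vc=[6]
4: 0x1a9 (blk 26, set 2) → MISS  vc=[6, 22]
5: 0x61 (blk 6, set 2) → VC-HIT  vc=[26, 22]
6: 0x57 (blk 5, set 1) → MISS  vc=[26, 22, 13]
7: 0x57 (blk 5, set 1) → L1-HIT  vc=[26, 22, 13]
8: 0x68 (blk 6, set 2) → L1-HIT  vc=[26, 22, 13]
9: 0xe4 (blk 14, set 2) → MISS  vc=[22, 13, 6]
10: 0x6c (blk 6, set 2) → VC-HIT  vc=[22, 13, 14]
11: 0xea (blk 14, set 2) → VC-HIT  vc=[22, 13, 6]
12: 0x55 (blk 5, set 1) → L1-HIT  vc=[22, 13, 6]
13: 0x1d2 (blk 29, set 1) → MISS  vc=[13, 6, 5]
14: 0x1dc (blk 29, set 1) → L1-HIT  vc=[13, 6, 5]

OUTCOME = L1-HIT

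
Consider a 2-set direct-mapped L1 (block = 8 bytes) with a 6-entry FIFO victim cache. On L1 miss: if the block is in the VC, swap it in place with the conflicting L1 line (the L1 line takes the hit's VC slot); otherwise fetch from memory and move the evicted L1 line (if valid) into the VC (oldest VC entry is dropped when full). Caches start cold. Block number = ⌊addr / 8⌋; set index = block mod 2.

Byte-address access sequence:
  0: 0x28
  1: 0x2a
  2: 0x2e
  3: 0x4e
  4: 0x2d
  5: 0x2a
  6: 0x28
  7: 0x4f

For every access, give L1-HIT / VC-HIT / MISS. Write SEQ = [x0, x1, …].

SEQ = [MISS, L1-HIT, L1-HIT, MISS, VC-HIT, L1-HIT, L1-HIT, VC-HIT]

0: 0x28 (blk 5, set 1) → MISS  vc=[]
1: 0x2a (blk 5, set 1) → L1-HIT  vc=[]
2: 0x2e (blk 5, set 1) → L1-HIT  vc=[]
3: 0x4e (blk 9, set 1) → MISS  vc=[5]
4: 0x2d (blk 5, set 1) → VC-HIT  vc=[9]
5: 0x2a (blk 5, set 1) → L1-HIT  vc=[9]
6: 0x28 (blk 5, set 1) → L1-HIT  vc=[9]
7: 0x4f (blk 9, set 1) → VC-HIT  vc=[5]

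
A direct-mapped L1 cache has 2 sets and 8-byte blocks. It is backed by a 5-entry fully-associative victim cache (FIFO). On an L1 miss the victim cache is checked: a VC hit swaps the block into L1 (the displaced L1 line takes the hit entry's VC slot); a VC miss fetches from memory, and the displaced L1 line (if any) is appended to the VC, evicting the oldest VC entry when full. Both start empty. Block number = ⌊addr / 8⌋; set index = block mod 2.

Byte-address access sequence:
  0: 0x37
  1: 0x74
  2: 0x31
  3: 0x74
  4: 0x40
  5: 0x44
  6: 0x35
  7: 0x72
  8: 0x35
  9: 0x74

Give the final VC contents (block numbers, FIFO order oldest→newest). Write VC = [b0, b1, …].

VC = [8, 6]

#0 0x37→b6/s0 MISS; vc=[]
#1 0x74→b14/s0 MISS; vc=[6]
#2 0x31→b6/s0 VC-HIT; vc=[14]
#3 0x74→b14/s0 VC-HIT; vc=[6]
#4 0x40→b8/s0 MISS; vc=[6,14]
#5 0x44→b8/s0 L1-HIT; vc=[6,14]
#6 0x35→b6/s0 VC-HIT; vc=[8,14]
#7 0x72→b14/s0 VC-HIT; vc=[8,6]
#8 0x35→b6/s0 VC-HIT; vc=[8,14]
#9 0x74→b14/s0 VC-HIT; vc=[8,6]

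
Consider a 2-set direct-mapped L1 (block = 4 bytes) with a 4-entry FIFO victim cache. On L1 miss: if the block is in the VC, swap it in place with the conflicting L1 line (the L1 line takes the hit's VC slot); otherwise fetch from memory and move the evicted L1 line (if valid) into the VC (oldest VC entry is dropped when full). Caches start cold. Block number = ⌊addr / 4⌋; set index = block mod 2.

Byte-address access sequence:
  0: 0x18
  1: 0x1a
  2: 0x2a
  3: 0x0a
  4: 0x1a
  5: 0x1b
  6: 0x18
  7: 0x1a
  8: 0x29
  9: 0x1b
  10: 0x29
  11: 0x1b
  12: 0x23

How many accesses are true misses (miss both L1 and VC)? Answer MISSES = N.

MISSES = 4

  [0] addr=0x18 blk=6 s=0: MISS | VC []
  [1] addr=0x1a blk=6 s=0: L1-HIT | VC []
  [2] addr=0x2a blk=10 s=0: MISS | VC [6]
  [3] addr=0xa blk=2 s=0: MISS | VC [6, 10]
  [4] addr=0x1a blk=6 s=0: VC-HIT | VC [2, 10]
  [5] addr=0x1b blk=6 s=0: L1-HIT | VC [2, 10]
  [6] addr=0x18 blk=6 s=0: L1-HIT | VC [2, 10]
  [7] addr=0x1a blk=6 s=0: L1-HIT | VC [2, 10]
  [8] addr=0x29 blk=10 s=0: VC-HIT | VC [2, 6]
  [9] addr=0x1b blk=6 s=0: VC-HIT | VC [2, 10]
  [10] addr=0x29 blk=10 s=0: VC-HIT | VC [2, 6]
  [11] addr=0x1b blk=6 s=0: VC-HIT | VC [2, 10]
  [12] addr=0x23 blk=8 s=0: MISS | VC [2, 10, 6]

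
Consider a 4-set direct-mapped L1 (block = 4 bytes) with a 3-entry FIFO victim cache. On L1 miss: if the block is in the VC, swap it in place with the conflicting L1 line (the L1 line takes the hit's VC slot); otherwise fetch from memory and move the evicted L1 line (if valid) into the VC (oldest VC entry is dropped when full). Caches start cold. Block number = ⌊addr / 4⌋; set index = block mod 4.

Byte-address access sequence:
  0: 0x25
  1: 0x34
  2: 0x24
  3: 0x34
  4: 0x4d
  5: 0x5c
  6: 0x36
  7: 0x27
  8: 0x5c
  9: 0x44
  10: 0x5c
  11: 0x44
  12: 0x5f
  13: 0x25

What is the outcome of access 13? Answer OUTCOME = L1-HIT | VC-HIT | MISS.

0: 0x25 (blk 9, set 1) → MISS  vc=[]
1: 0x34 (blk 13, set 1) → MISS  vc=[9]
2: 0x24 (blk 9, set 1) → VC-HIT  vc=[13]
3: 0x34 (blk 13, set 1) → VC-HIT  vc=[9]
4: 0x4d (blk 19, set 3) → MISS  vc=[9]
5: 0x5c (blk 23, set 3) → MISS  vc=[9, 19]
6: 0x36 (blk 13, set 1) → L1-HIT  vc=[9, 19]
7: 0x27 (blk 9, set 1) → VC-HIT  vc=[13, 19]
8: 0x5c (blk 23, set 3) → L1-HIT  vc=[13, 19]
9: 0x44 (blk 17, set 1) → MISS  vc=[13, 19, 9]
10: 0x5c (blk 23, set 3) → L1-HIT  vc=[13, 19, 9]
11: 0x44 (blk 17, set 1) → L1-HIT  vc=[13, 19, 9]
12: 0x5f (blk 23, set 3) → L1-HIT  vc=[13, 19, 9]
13: 0x25 (blk 9, set 1) → VC-HIT  vc=[13, 19, 17]

OUTCOME = VC-HIT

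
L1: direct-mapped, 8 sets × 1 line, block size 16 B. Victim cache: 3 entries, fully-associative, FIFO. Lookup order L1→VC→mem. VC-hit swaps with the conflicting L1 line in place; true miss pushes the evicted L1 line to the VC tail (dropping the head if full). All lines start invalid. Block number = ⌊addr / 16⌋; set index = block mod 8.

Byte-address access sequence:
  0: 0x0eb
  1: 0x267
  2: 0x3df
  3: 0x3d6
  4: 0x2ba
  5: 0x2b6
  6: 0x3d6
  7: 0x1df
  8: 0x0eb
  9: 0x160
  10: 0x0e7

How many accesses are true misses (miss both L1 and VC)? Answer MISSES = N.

MISSES = 6

0: 0xeb (blk 14, set 6) → MISS  vc=[]
1: 0x267 (blk 38, set 6) → MISS  vc=[14]
2: 0x3df (blk 61, set 5) → MISS  vc=[14]
3: 0x3d6 (blk 61, set 5) → L1-HIT  vc=[14]
4: 0x2ba (blk 43, set 3) → MISS  vc=[14]
5: 0x2b6 (blk 43, set 3) → L1-HIT  vc=[14]
6: 0x3d6 (blk 61, set 5) → L1-HIT  vc=[14]
7: 0x1df (blk 29, set 5) → MISS  vc=[14, 61]
8: 0xeb (blk 14, set 6) → VC-HIT  vc=[38, 61]
9: 0x160 (blk 22, set 6) → MISS  vc=[38, 61, 14]
10: 0xe7 (blk 14, set 6) → VC-HIT  vc=[38, 61, 22]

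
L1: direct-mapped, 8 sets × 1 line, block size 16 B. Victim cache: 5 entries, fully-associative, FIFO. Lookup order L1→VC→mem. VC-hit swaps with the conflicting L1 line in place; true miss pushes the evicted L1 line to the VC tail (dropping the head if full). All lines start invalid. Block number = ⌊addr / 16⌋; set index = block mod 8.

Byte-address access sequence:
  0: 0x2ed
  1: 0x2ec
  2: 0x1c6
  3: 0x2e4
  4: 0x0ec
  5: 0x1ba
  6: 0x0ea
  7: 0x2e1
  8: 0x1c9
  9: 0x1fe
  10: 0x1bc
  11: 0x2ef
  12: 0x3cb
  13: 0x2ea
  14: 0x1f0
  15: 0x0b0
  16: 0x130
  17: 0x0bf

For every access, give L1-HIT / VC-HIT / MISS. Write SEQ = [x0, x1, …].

  [0] addr=0x2ed blk=46 s=6: MISS | VC []
  [1] addr=0x2ec blk=46 s=6: L1-HIT | VC []
  [2] addr=0x1c6 blk=28 s=4: MISS | VC []
  [3] addr=0x2e4 blk=46 s=6: L1-HIT | VC []
  [4] addr=0xec blk=14 s=6: MISS | VC [46]
  [5] addr=0x1ba blk=27 s=3: MISS | VC [46]
  [6] addr=0xea blk=14 s=6: L1-HIT | VC [46]
  [7] addr=0x2e1 blk=46 s=6: VC-HIT | VC [14]
  [8] addr=0x1c9 blk=28 s=4: L1-HIT | VC [14]
  [9] addr=0x1fe blk=31 s=7: MISS | VC [14]
  [10] addr=0x1bc blk=27 s=3: L1-HIT | VC [14]
  [11] addr=0x2ef blk=46 s=6: L1-HIT | VC [14]
  [12] addr=0x3cb blk=60 s=4: MISS | VC [14, 28]
  [13] addr=0x2ea blk=46 s=6: L1-HIT | VC [14, 28]
  [14] addr=0x1f0 blk=31 s=7: L1-HIT | VC [14, 28]
  [15] addr=0xb0 blk=11 s=3: MISS | VC [14, 28, 27]
  [16] addr=0x130 blk=19 s=3: MISS | VC [14, 28, 27, 11]
  [17] addr=0xbf blk=11 s=3: VC-HIT | VC [14, 28, 27, 19]

SEQ = [MISS, L1-HIT, MISS, L1-HIT, MISS, MISS, L1-HIT, VC-HIT, L1-HIT, MISS, L1-HIT, L1-HIT, MISS, L1-HIT, L1-HIT, MISS, MISS, VC-HIT]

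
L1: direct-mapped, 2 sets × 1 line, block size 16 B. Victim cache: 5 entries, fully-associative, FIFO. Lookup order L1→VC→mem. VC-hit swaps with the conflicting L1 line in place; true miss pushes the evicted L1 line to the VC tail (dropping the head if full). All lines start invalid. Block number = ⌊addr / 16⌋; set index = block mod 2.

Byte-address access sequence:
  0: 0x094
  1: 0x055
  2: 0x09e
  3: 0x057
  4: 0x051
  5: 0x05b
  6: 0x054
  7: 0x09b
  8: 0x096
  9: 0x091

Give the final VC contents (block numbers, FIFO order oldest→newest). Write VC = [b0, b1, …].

  [0] addr=0x94 blk=9 s=1: MISS | VC []
  [1] addr=0x55 blk=5 s=1: MISS | VC [9]
  [2] addr=0x9e blk=9 s=1: VC-HIT | VC [5]
  [3] addr=0x57 blk=5 s=1: VC-HIT | VC [9]
  [4] addr=0x51 blk=5 s=1: L1-HIT | VC [9]
  [5] addr=0x5b blk=5 s=1: L1-HIT | VC [9]
  [6] addr=0x54 blk=5 s=1: L1-HIT | VC [9]
  [7] addr=0x9b blk=9 s=1: VC-HIT | VC [5]
  [8] addr=0x96 blk=9 s=1: L1-HIT | VC [5]
  [9] addr=0x91 blk=9 s=1: L1-HIT | VC [5]

VC = [5]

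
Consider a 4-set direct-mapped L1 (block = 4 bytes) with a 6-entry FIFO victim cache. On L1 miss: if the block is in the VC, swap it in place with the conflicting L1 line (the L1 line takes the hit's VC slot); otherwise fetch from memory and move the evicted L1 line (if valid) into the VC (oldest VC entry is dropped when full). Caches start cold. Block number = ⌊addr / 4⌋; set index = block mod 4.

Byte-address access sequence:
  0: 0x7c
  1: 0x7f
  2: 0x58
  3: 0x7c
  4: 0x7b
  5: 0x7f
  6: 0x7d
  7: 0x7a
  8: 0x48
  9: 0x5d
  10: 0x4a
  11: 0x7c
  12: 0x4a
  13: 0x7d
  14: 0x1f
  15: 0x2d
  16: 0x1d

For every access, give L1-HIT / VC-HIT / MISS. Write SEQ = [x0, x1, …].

SEQ = [MISS, L1-HIT, MISS, L1-HIT, MISS, L1-HIT, L1-HIT, L1-HIT, MISS, MISS, L1-HIT, VC-HIT, L1-HIT, L1-HIT, MISS, MISS, VC-HIT]

#0 0x7c→b31/s3 MISS; vc=[]
#1 0x7f→b31/s3 L1-HIT; vc=[]
#2 0x58→b22/s2 MISS; vc=[]
#3 0x7c→b31/s3 L1-HIT; vc=[]
#4 0x7b→b30/s2 MISS; vc=[22]
#5 0x7f→b31/s3 L1-HIT; vc=[22]
#6 0x7d→b31/s3 L1-HIT; vc=[22]
#7 0x7a→b30/s2 L1-HIT; vc=[22]
#8 0x48→b18/s2 MISS; vc=[22,30]
#9 0x5d→b23/s3 MISS; vc=[22,30,31]
#10 0x4a→b18/s2 L1-HIT; vc=[22,30,31]
#11 0x7c→b31/s3 VC-HIT; vc=[22,30,23]
#12 0x4a→b18/s2 L1-HIT; vc=[22,30,23]
#13 0x7d→b31/s3 L1-HIT; vc=[22,30,23]
#14 0x1f→b7/s3 MISS; vc=[22,30,23,31]
#15 0x2d→b11/s3 MISS; vc=[22,30,23,31,7]
#16 0x1d→b7/s3 VC-HIT; vc=[22,30,23,31,11]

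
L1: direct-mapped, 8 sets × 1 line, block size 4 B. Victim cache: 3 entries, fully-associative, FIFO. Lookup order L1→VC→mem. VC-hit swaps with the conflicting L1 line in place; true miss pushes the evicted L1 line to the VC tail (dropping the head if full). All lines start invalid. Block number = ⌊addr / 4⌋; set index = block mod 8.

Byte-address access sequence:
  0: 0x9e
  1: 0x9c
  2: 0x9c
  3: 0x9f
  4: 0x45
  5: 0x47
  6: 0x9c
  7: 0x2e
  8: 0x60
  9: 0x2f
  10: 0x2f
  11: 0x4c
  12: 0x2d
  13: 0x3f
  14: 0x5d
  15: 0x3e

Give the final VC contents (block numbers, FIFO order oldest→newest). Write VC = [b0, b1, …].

0: 0x9e (blk 39, set 7) → MISS  vc=[]
1: 0x9c (blk 39, set 7) → L1-HIT  vc=[]
2: 0x9c (blk 39, set 7) → L1-HIT  vc=[]
3: 0x9f (blk 39, set 7) → L1-HIT  vc=[]
4: 0x45 (blk 17, set 1) → MISS  vc=[]
5: 0x47 (blk 17, set 1) → L1-HIT  vc=[]
6: 0x9c (blk 39, set 7) → L1-HIT  vc=[]
7: 0x2e (blk 11, set 3) → MISS  vc=[]
8: 0x60 (blk 24, set 0) → MISS  vc=[]
9: 0x2f (blk 11, set 3) → L1-HIT  vc=[]
10: 0x2f (blk 11, set 3) → L1-HIT  vc=[]
11: 0x4c (blk 19, set 3) → MISS  vc=[11]
12: 0x2d (blk 11, set 3) → VC-HIT  vc=[19]
13: 0x3f (blk 15, set 7) → MISS  vc=[19, 39]
14: 0x5d (blk 23, set 7) → MISS  vc=[19, 39, 15]
15: 0x3e (blk 15, set 7) → VC-HIT  vc=[19, 39, 23]

VC = [19, 39, 23]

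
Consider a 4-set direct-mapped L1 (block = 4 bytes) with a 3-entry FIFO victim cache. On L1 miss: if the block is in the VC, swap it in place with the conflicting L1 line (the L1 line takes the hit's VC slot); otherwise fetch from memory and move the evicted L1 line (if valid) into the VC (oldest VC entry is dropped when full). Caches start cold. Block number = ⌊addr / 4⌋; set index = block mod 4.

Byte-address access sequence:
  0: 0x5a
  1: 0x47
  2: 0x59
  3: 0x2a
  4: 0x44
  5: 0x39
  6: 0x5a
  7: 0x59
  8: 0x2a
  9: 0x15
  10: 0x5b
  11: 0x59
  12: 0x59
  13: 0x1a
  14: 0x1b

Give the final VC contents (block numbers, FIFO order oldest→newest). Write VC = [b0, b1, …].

#0 0x5a→b22/s2 MISS; vc=[]
#1 0x47→b17/s1 MISS; vc=[]
#2 0x59→b22/s2 L1-HIT; vc=[]
#3 0x2a→b10/s2 MISS; vc=[22]
#4 0x44→b17/s1 L1-HIT; vc=[22]
#5 0x39→b14/s2 MISS; vc=[22,10]
#6 0x5a→b22/s2 VC-HIT; vc=[14,10]
#7 0x59→b22/s2 L1-HIT; vc=[14,10]
#8 0x2a→b10/s2 VC-HIT; vc=[14,22]
#9 0x15→b5/s1 MISS; vc=[14,22,17]
#10 0x5b→b22/s2 VC-HIT; vc=[14,10,17]
#11 0x59→b22/s2 L1-HIT; vc=[14,10,17]
#12 0x59→b22/s2 L1-HIT; vc=[14,10,17]
#13 0x1a→b6/s2 MISS; vc=[10,17,22]
#14 0x1b→b6/s2 L1-HIT; vc=[10,17,22]

VC = [10, 17, 22]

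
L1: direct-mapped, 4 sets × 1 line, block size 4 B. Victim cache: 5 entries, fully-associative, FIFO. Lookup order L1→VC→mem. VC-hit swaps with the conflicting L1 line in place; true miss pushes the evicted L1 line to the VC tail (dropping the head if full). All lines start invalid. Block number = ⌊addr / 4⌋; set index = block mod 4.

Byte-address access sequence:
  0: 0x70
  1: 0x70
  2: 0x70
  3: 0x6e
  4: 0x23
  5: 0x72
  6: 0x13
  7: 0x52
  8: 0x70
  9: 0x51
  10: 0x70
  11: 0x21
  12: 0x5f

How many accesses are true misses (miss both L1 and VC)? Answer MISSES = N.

MISSES = 6

0: 0x70 (blk 28, set 0) → MISS  vc=[]
1: 0x70 (blk 28, set 0) → L1-HIT  vc=[]
2: 0x70 (blk 28, set 0) → L1-HIT  vc=[]
3: 0x6e (blk 27, set 3) → MISS  vc=[]
4: 0x23 (blk 8, set 0) → MISS  vc=[28]
5: 0x72 (blk 28, set 0) → VC-HIT  vc=[8]
6: 0x13 (blk 4, set 0) → MISS  vc=[8, 28]
7: 0x52 (blk 20, set 0) → MISS  vc=[8, 28, 4]
8: 0x70 (blk 28, set 0) → VC-HIT  vc=[8, 20, 4]
9: 0x51 (blk 20, set 0) → VC-HIT  vc=[8, 28, 4]
10: 0x70 (blk 28, set 0) → VC-HIT  vc=[8, 20, 4]
11: 0x21 (blk 8, set 0) → VC-HIT  vc=[28, 20, 4]
12: 0x5f (blk 23, set 3) → MISS  vc=[28, 20, 4, 27]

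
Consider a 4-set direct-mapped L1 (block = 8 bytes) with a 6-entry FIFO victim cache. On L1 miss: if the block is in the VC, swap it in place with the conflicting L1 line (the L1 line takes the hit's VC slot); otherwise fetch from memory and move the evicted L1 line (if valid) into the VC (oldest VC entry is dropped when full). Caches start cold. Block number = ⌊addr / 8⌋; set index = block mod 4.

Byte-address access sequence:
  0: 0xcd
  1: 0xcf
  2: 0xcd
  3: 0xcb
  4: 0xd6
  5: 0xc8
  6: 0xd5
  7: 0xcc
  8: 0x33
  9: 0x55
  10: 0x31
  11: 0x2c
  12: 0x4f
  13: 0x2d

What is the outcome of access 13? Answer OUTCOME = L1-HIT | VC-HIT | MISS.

OUTCOME = VC-HIT

0: 0xcd (blk 25, set 1) → MISS  vc=[]
1: 0xcf (blk 25, set 1) → L1-HIT  vc=[]
2: 0xcd (blk 25, set 1) → L1-HIT  vc=[]
3: 0xcb (blk 25, set 1) → L1-HIT  vc=[]
4: 0xd6 (blk 26, set 2) → MISS  vc=[]
5: 0xc8 (blk 25, set 1) → L1-HIT  vc=[]
6: 0xd5 (blk 26, set 2) → L1-HIT  vc=[]
7: 0xcc (blk 25, set 1) → L1-HIT  vc=[]
8: 0x33 (blk 6, set 2) → MISS  vc=[26]
9: 0x55 (blk 10, set 2) → MISS  vc=[26, 6]
10: 0x31 (blk 6, set 2) → VC-HIT  vc=[26, 10]
11: 0x2c (blk 5, set 1) → MISS  vc=[26, 10, 25]
12: 0x4f (blk 9, set 1) → MISS  vc=[26, 10, 25, 5]
13: 0x2d (blk 5, set 1) → VC-HIT  vc=[26, 10, 25, 9]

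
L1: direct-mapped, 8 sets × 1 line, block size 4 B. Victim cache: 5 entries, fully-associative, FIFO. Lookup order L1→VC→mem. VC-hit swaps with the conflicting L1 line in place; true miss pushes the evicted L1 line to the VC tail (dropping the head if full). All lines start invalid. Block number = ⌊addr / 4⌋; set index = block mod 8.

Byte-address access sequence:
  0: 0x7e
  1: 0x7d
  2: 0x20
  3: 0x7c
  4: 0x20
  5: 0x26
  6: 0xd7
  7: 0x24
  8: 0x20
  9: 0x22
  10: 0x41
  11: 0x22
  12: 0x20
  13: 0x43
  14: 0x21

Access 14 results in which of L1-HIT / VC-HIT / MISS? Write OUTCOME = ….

OUTCOME = VC-HIT

  [0] addr=0x7e blk=31 s=7: MISS | VC []
  [1] addr=0x7d blk=31 s=7: L1-HIT | VC []
  [2] addr=0x20 blk=8 s=0: MISS | VC []
  [3] addr=0x7c blk=31 s=7: L1-HIT | VC []
  [4] addr=0x20 blk=8 s=0: L1-HIT | VC []
  [5] addr=0x26 blk=9 s=1: MISS | VC []
  [6] addr=0xd7 blk=53 s=5: MISS | VC []
  [7] addr=0x24 blk=9 s=1: L1-HIT | VC []
  [8] addr=0x20 blk=8 s=0: L1-HIT | VC []
  [9] addr=0x22 blk=8 s=0: L1-HIT | VC []
  [10] addr=0x41 blk=16 s=0: MISS | VC [8]
  [11] addr=0x22 blk=8 s=0: VC-HIT | VC [16]
  [12] addr=0x20 blk=8 s=0: L1-HIT | VC [16]
  [13] addr=0x43 blk=16 s=0: VC-HIT | VC [8]
  [14] addr=0x21 blk=8 s=0: VC-HIT | VC [16]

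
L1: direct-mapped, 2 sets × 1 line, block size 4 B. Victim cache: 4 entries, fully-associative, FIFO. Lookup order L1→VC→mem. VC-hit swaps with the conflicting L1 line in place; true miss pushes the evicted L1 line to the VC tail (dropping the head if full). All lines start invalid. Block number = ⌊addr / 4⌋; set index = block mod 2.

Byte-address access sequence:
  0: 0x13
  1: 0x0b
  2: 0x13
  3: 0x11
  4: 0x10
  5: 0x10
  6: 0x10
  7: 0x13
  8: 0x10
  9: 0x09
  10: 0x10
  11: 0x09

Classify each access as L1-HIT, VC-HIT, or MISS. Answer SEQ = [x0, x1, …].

  [0] addr=0x13 blk=4 s=0: MISS | VC []
  [1] addr=0xb blk=2 s=0: MISS | VC [4]
  [2] addr=0x13 blk=4 s=0: VC-HIT | VC [2]
  [3] addr=0x11 blk=4 s=0: L1-HIT | VC [2]
  [4] addr=0x10 blk=4 s=0: L1-HIT | VC [2]
  [5] addr=0x10 blk=4 s=0: L1-HIT | VC [2]
  [6] addr=0x10 blk=4 s=0: L1-HIT | VC [2]
  [7] addr=0x13 blk=4 s=0: L1-HIT | VC [2]
  [8] addr=0x10 blk=4 s=0: L1-HIT | VC [2]
  [9] addr=0x9 blk=2 s=0: VC-HIT | VC [4]
  [10] addr=0x10 blk=4 s=0: VC-HIT | VC [2]
  [11] addr=0x9 blk=2 s=0: VC-HIT | VC [4]

SEQ = [MISS, MISS, VC-HIT, L1-HIT, L1-HIT, L1-HIT, L1-HIT, L1-HIT, L1-HIT, VC-HIT, VC-HIT, VC-HIT]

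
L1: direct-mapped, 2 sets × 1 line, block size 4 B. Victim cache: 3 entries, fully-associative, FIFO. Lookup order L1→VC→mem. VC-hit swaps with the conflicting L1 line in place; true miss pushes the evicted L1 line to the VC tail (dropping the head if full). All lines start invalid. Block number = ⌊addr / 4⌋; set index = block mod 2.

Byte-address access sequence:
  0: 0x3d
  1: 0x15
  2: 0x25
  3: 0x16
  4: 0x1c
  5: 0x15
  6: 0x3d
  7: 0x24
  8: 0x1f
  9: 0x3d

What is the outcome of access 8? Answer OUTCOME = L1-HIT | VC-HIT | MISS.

  [0] addr=0x3d blk=15 s=1: MISS | VC []
  [1] addr=0x15 blk=5 s=1: MISS | VC [15]
  [2] addr=0x25 blk=9 s=1: MISS | VC [15, 5]
  [3] addr=0x16 blk=5 s=1: VC-HIT | VC [15, 9]
  [4] addr=0x1c blk=7 s=1: MISS | VC [15, 9, 5]
  [5] addr=0x15 blk=5 s=1: VC-HIT | VC [15, 9, 7]
  [6] addr=0x3d blk=15 s=1: VC-HIT | VC [5, 9, 7]
  [7] addr=0x24 blk=9 s=1: VC-HIT | VC [5, 15, 7]
  [8] addr=0x1f blk=7 s=1: VC-HIT | VC [5, 15, 9]
  [9] addr=0x3d blk=15 s=1: VC-HIT | VC [5, 7, 9]

OUTCOME = VC-HIT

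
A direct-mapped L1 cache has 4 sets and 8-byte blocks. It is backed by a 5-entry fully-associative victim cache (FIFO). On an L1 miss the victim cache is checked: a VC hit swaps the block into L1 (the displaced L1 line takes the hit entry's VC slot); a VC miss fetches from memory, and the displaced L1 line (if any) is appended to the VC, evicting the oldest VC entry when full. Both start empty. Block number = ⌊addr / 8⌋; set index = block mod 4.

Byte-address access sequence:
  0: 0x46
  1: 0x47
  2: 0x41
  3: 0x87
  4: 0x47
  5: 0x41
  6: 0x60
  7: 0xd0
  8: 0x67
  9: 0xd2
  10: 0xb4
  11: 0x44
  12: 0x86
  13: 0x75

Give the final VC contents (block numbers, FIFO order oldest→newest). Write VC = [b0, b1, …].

  [0] addr=0x46 blk=8 s=0: MISS | VC []
  [1] addr=0x47 blk=8 s=0: L1-HIT | VC []
  [2] addr=0x41 blk=8 s=0: L1-HIT | VC []
  [3] addr=0x87 blk=16 s=0: MISS | VC [8]
  [4] addr=0x47 blk=8 s=0: VC-HIT | VC [16]
  [5] addr=0x41 blk=8 s=0: L1-HIT | VC [16]
  [6] addr=0x60 blk=12 s=0: MISS | VC [16, 8]
  [7] addr=0xd0 blk=26 s=2: MISS | VC [16, 8]
  [8] addr=0x67 blk=12 s=0: L1-HIT | VC [16, 8]
  [9] addr=0xd2 blk=26 s=2: L1-HIT | VC [16, 8]
  [10] addr=0xb4 blk=22 s=2: MISS | VC [16, 8, 26]
  [11] addr=0x44 blk=8 s=0: VC-HIT | VC [16, 12, 26]
  [12] addr=0x86 blk=16 s=0: VC-HIT | VC [8, 12, 26]
  [13] addr=0x75 blk=14 s=2: MISS | VC [8, 12, 26, 22]

VC = [8, 12, 26, 22]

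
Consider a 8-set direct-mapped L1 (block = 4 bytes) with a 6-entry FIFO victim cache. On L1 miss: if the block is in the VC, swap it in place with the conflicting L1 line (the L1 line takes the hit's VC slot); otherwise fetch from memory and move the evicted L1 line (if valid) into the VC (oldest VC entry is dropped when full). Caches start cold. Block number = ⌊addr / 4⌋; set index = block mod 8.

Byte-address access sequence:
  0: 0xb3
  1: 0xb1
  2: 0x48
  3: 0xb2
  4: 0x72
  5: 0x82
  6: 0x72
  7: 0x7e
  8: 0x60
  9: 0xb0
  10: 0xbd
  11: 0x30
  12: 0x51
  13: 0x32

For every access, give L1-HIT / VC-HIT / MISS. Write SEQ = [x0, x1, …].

SEQ = [MISS, L1-HIT, MISS, L1-HIT, MISS, MISS, L1-HIT, MISS, MISS, VC-HIT, MISS, MISS, MISS, VC-HIT]

0: 0xb3 (blk 44, set 4) → MISS  vc=[]
1: 0xb1 (blk 44, set 4) → L1-HIT  vc=[]
2: 0x48 (blk 18, set 2) → MISS  vc=[]
3: 0xb2 (blk 44, set 4) → L1-HIT  vc=[]
4: 0x72 (blk 28, set 4) → MISS  vc=[44]
5: 0x82 (blk 32, set 0) → MISS  vc=[44]
6: 0x72 (blk 28, set 4) → L1-HIT  vc=[44]
7: 0x7e (blk 31, set 7) → MISS  vc=[44]
8: 0x60 (blk 24, set 0) → MISS  vc=[44, 32]
9: 0xb0 (blk 44, set 4) → VC-HIT  vc=[28, 32]
10: 0xbd (blk 47, set 7) → MISS  vc=[28, 32, 31]
11: 0x30 (blk 12, set 4) → MISS  vc=[28, 32, 31, 44]
12: 0x51 (blk 20, set 4) → MISS  vc=[28, 32, 31, 44, 12]
13: 0x32 (blk 12, set 4) → VC-HIT  vc=[28, 32, 31, 44, 20]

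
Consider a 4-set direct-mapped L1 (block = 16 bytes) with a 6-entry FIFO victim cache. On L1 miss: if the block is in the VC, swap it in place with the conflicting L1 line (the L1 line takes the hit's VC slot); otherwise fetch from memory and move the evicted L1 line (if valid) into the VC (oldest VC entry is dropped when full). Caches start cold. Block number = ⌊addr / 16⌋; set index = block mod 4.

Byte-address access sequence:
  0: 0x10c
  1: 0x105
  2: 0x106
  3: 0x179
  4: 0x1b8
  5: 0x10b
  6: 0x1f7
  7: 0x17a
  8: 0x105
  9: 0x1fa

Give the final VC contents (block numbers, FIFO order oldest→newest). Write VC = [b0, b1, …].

VC = [23, 27]

#0 0x10c→b16/s0 MISS; vc=[]
#1 0x105→b16/s0 L1-HIT; vc=[]
#2 0x106→b16/s0 L1-HIT; vc=[]
#3 0x179→b23/s3 MISS; vc=[]
#4 0x1b8→b27/s3 MISS; vc=[23]
#5 0x10b→b16/s0 L1-HIT; vc=[23]
#6 0x1f7→b31/s3 MISS; vc=[23,27]
#7 0x17a→b23/s3 VC-HIT; vc=[31,27]
#8 0x105→b16/s0 L1-HIT; vc=[31,27]
#9 0x1fa→b31/s3 VC-HIT; vc=[23,27]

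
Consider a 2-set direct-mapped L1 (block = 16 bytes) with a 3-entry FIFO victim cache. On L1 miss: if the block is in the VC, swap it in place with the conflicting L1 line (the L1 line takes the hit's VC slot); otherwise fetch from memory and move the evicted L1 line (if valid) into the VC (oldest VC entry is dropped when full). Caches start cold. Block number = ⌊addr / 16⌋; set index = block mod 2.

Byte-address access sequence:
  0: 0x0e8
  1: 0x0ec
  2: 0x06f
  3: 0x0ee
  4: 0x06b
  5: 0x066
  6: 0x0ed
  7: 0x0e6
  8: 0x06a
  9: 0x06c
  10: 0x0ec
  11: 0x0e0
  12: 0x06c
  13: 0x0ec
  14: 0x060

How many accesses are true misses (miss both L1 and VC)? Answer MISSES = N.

MISSES = 2

#0 0xe8→b14/s0 MISS; vc=[]
#1 0xec→b14/s0 L1-HIT; vc=[]
#2 0x6f→b6/s0 MISS; vc=[14]
#3 0xee→b14/s0 VC-HIT; vc=[6]
#4 0x6b→b6/s0 VC-HIT; vc=[14]
#5 0x66→b6/s0 L1-HIT; vc=[14]
#6 0xed→b14/s0 VC-HIT; vc=[6]
#7 0xe6→b14/s0 L1-HIT; vc=[6]
#8 0x6a→b6/s0 VC-HIT; vc=[14]
#9 0x6c→b6/s0 L1-HIT; vc=[14]
#10 0xec→b14/s0 VC-HIT; vc=[6]
#11 0xe0→b14/s0 L1-HIT; vc=[6]
#12 0x6c→b6/s0 VC-HIT; vc=[14]
#13 0xec→b14/s0 VC-HIT; vc=[6]
#14 0x60→b6/s0 VC-HIT; vc=[14]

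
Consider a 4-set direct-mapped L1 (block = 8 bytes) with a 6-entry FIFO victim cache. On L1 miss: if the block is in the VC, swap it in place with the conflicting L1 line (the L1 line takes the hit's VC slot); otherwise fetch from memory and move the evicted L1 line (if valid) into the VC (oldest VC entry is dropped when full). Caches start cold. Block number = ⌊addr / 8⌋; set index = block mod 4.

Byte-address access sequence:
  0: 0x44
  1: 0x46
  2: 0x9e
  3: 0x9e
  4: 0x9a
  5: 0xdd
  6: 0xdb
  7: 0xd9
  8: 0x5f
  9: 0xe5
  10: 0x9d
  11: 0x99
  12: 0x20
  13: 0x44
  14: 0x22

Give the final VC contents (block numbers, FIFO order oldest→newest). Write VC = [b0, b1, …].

VC = [11, 27, 8, 28]

  [0] addr=0x44 blk=8 s=0: MISS | VC []
  [1] addr=0x46 blk=8 s=0: L1-HIT | VC []
  [2] addr=0x9e blk=19 s=3: MISS | VC []
  [3] addr=0x9e blk=19 s=3: L1-HIT | VC []
  [4] addr=0x9a blk=19 s=3: L1-HIT | VC []
  [5] addr=0xdd blk=27 s=3: MISS | VC [19]
  [6] addr=0xdb blk=27 s=3: L1-HIT | VC [19]
  [7] addr=0xd9 blk=27 s=3: L1-HIT | VC [19]
  [8] addr=0x5f blk=11 s=3: MISS | VC [19, 27]
  [9] addr=0xe5 blk=28 s=0: MISS | VC [19, 27, 8]
  [10] addr=0x9d blk=19 s=3: VC-HIT | VC [11, 27, 8]
  [11] addr=0x99 blk=19 s=3: L1-HIT | VC [11, 27, 8]
  [12] addr=0x20 blk=4 s=0: MISS | VC [11, 27, 8, 28]
  [13] addr=0x44 blk=8 s=0: VC-HIT | VC [11, 27, 4, 28]
  [14] addr=0x22 blk=4 s=0: VC-HIT | VC [11, 27, 8, 28]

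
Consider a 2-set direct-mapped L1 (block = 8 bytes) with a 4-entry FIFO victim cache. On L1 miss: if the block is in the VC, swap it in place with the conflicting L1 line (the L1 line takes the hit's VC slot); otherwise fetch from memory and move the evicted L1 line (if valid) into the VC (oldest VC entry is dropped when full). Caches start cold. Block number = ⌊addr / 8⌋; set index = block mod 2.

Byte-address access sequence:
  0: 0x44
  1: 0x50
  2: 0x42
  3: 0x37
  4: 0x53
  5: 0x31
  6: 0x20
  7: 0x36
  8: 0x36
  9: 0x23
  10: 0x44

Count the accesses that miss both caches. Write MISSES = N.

MISSES = 4

  [0] addr=0x44 blk=8 s=0: MISS | VC []
  [1] addr=0x50 blk=10 s=0: MISS | VC [8]
  [2] addr=0x42 blk=8 s=0: VC-HIT | VC [10]
  [3] addr=0x37 blk=6 s=0: MISS | VC [10, 8]
  [4] addr=0x53 blk=10 s=0: VC-HIT | VC [6, 8]
  [5] addr=0x31 blk=6 s=0: VC-HIT | VC [10, 8]
  [6] addr=0x20 blk=4 s=0: MISS | VC [10, 8, 6]
  [7] addr=0x36 blk=6 s=0: VC-HIT | VC [10, 8, 4]
  [8] addr=0x36 blk=6 s=0: L1-HIT | VC [10, 8, 4]
  [9] addr=0x23 blk=4 s=0: VC-HIT | VC [10, 8, 6]
  [10] addr=0x44 blk=8 s=0: VC-HIT | VC [10, 4, 6]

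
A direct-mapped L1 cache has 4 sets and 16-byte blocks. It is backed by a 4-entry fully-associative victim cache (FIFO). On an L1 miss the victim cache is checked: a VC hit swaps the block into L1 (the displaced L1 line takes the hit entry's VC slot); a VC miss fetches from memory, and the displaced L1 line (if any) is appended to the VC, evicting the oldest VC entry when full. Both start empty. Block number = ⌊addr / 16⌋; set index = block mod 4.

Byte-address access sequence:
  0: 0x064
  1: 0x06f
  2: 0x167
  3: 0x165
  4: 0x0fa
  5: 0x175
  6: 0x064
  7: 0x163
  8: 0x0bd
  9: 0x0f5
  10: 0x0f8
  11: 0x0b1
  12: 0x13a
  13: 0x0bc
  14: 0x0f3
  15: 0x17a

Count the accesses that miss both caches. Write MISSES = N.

  [0] addr=0x64 blk=6 s=2: MISS | VC []
  [1] addr=0x6f blk=6 s=2: L1-HIT | VC []
  [2] addr=0x167 blk=22 s=2: MISS | VC [6]
  [3] addr=0x165 blk=22 s=2: L1-HIT | VC [6]
  [4] addr=0xfa blk=15 s=3: MISS | VC [6]
  [5] addr=0x175 blk=23 s=3: MISS | VC [6, 15]
  [6] addr=0x64 blk=6 s=2: VC-HIT | VC [22, 15]
  [7] addr=0x163 blk=22 s=2: VC-HIT | VC [6, 15]
  [8] addr=0xbd blk=11 s=3: MISS | VC [6, 15, 23]
  [9] addr=0xf5 blk=15 s=3: VC-HIT | VC [6, 11, 23]
  [10] addr=0xf8 blk=15 s=3: L1-HIT | VC [6, 11, 23]
  [11] addr=0xb1 blk=11 s=3: VC-HIT | VC [6, 15, 23]
  [12] addr=0x13a blk=19 s=3: MISS | VC [6, 15, 23, 11]
  [13] addr=0xbc blk=11 s=3: VC-HIT | VC [6, 15, 23, 19]
  [14] addr=0xf3 blk=15 s=3: VC-HIT | VC [6, 11, 23, 19]
  [15] addr=0x17a blk=23 s=3: VC-HIT | VC [6, 11, 15, 19]

MISSES = 6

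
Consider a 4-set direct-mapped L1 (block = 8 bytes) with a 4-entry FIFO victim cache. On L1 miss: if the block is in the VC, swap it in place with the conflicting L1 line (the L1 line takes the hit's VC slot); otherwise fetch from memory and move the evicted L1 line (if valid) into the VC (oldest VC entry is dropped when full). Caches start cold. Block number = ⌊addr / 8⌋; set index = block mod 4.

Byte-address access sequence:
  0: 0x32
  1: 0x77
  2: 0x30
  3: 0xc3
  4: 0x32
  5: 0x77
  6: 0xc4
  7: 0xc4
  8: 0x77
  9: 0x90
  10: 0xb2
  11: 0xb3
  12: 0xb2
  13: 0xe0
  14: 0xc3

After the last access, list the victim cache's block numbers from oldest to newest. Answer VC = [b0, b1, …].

#0 0x32→b6/s2 MISS; vc=[]
#1 0x77→b14/s2 MISS; vc=[6]
#2 0x30→b6/s2 VC-HIT; vc=[14]
#3 0xc3→b24/s0 MISS; vc=[14]
#4 0x32→b6/s2 L1-HIT; vc=[14]
#5 0x77→b14/s2 VC-HIT; vc=[6]
#6 0xc4→b24/s0 L1-HIT; vc=[6]
#7 0xc4→b24/s0 L1-HIT; vc=[6]
#8 0x77→b14/s2 L1-HIT; vc=[6]
#9 0x90→b18/s2 MISS; vc=[6,14]
#10 0xb2→b22/s2 MISS; vc=[6,14,18]
#11 0xb3→b22/s2 L1-HIT; vc=[6,14,18]
#12 0xb2→b22/s2 L1-HIT; vc=[6,14,18]
#13 0xe0→b28/s0 MISS; vc=[6,14,18,24]
#14 0xc3→b24/s0 VC-HIT; vc=[6,14,18,28]

VC = [6, 14, 18, 28]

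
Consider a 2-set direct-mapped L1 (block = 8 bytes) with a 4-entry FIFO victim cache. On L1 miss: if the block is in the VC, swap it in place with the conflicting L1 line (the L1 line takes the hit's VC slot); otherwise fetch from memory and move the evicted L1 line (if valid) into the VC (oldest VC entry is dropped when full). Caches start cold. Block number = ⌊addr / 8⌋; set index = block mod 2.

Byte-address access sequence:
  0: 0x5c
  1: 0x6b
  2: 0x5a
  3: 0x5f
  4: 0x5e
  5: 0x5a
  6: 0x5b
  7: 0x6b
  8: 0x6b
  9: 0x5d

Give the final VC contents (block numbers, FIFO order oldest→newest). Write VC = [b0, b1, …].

VC = [13]

  [0] addr=0x5c blk=11 s=1: MISS | VC []
  [1] addr=0x6b blk=13 s=1: MISS | VC [11]
  [2] addr=0x5a blk=11 s=1: VC-HIT | VC [13]
  [3] addr=0x5f blk=11 s=1: L1-HIT | VC [13]
  [4] addr=0x5e blk=11 s=1: L1-HIT | VC [13]
  [5] addr=0x5a blk=11 s=1: L1-HIT | VC [13]
  [6] addr=0x5b blk=11 s=1: L1-HIT | VC [13]
  [7] addr=0x6b blk=13 s=1: VC-HIT | VC [11]
  [8] addr=0x6b blk=13 s=1: L1-HIT | VC [11]
  [9] addr=0x5d blk=11 s=1: VC-HIT | VC [13]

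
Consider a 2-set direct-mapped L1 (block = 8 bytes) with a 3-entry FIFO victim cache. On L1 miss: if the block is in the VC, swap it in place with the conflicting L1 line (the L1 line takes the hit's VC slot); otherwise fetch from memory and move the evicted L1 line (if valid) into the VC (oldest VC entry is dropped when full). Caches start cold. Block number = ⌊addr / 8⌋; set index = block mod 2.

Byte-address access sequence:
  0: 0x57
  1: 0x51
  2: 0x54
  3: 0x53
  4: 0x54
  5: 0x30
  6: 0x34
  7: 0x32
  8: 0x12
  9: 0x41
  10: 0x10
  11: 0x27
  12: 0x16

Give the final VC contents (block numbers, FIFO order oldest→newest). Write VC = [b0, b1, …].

VC = [6, 8, 4]

0: 0x57 (blk 10, set 0) → MISS  vc=[]
1: 0x51 (blk 10, set 0) → L1-HIT  vc=[]
2: 0x54 (blk 10, set 0) → L1-HIT  vc=[]
3: 0x53 (blk 10, set 0) → L1-HIT  vc=[]
4: 0x54 (blk 10, set 0) → L1-HIT  vc=[]
5: 0x30 (blk 6, set 0) → MISS  vc=[10]
6: 0x34 (blk 6, set 0) → L1-HIT  vc=[10]
7: 0x32 (blk 6, set 0) → L1-HIT  vc=[10]
8: 0x12 (blk 2, set 0) → MISS  vc=[10, 6]
9: 0x41 (blk 8, set 0) → MISS  vc=[10, 6, 2]
10: 0x10 (blk 2, set 0) → VC-HIT  vc=[10, 6, 8]
11: 0x27 (blk 4, set 0) → MISS  vc=[6, 8, 2]
12: 0x16 (blk 2, set 0) → VC-HIT  vc=[6, 8, 4]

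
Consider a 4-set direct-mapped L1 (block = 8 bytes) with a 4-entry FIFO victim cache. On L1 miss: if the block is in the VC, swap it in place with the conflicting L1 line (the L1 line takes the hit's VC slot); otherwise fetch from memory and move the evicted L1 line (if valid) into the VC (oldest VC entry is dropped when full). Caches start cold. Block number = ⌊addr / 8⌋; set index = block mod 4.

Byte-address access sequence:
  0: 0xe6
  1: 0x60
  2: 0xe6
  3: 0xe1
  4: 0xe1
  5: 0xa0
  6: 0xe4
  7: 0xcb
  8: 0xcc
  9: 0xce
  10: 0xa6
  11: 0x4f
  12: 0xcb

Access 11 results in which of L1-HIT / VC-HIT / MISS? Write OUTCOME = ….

0: 0xe6 (blk 28, set 0) → MISS  vc=[]
1: 0x60 (blk 12, set 0) → MISS  vc=[28]
2: 0xe6 (blk 28, set 0) → VC-HIT  vc=[12]
3: 0xe1 (blk 28, set 0) → L1-HIT  vc=[12]
4: 0xe1 (blk 28, set 0) → L1-HIT  vc=[12]
5: 0xa0 (blk 20, set 0) → MISS  vc=[12, 28]
6: 0xe4 (blk 28, set 0) → VC-HIT  vc=[12, 20]
7: 0xcb (blk 25, set 1) → MISS  vc=[12, 20]
8: 0xcc (blk 25, set 1) → L1-HIT  vc=[12, 20]
9: 0xce (blk 25, set 1) → L1-HIT  vc=[12, 20]
10: 0xa6 (blk 20, set 0) → VC-HIT  vc=[12, 28]
11: 0x4f (blk 9, set 1) → MISS  vc=[12, 28, 25]
12: 0xcb (blk 25, set 1) → VC-HIT  vc=[12, 28, 9]

OUTCOME = MISS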